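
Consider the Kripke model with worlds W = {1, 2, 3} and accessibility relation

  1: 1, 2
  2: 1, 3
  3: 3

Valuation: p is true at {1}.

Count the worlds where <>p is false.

1: successors {1, 2}; p there: 1:T, 2:F. ✓
2: successors {1, 3}; p there: 1:T, 3:F. ✓
3: successors {3}; p there: 3:F. ✗
Satisfying worlds: {1, 2}.
So <>p fails at the other 1 world.

1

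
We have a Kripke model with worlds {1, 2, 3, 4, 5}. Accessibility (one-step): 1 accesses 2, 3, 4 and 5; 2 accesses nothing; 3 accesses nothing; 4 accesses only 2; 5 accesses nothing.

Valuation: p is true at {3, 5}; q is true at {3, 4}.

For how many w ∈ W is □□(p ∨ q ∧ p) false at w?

1

1: successors {2, 3, 4, 5}; □(p ∨ q ∧ p) there: 2:T, 3:T, 4:F, 5:T. ✗
2: no successors, so □□(p ∨ q ∧ p) holds vacuously. ✓
3: no successors, so □□(p ∨ q ∧ p) holds vacuously. ✓
4: successors {2}; □(p ∨ q ∧ p) there: 2:T. ✓
5: no successors, so □□(p ∨ q ∧ p) holds vacuously. ✓
Satisfying worlds: {2, 3, 4, 5}.
So □□(p ∨ q ∧ p) fails at the other 1 world.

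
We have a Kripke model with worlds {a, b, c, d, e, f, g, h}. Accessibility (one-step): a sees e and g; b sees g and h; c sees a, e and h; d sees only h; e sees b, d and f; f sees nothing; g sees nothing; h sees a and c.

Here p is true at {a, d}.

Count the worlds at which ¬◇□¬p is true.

a: ◇□¬p is T. ✗
b: ◇□¬p is T. ✗
c: ◇□¬p is T. ✗
d: ◇□¬p is F. ✓
e: ◇□¬p is T. ✗
f: ◇□¬p is F. ✓
g: ◇□¬p is F. ✓
h: ◇□¬p is T. ✗
Satisfying worlds: {d, f, g}.

3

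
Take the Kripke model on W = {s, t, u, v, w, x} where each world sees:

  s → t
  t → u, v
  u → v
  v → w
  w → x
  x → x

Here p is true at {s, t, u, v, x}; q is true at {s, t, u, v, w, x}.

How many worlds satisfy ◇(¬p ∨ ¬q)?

s: successors {t}; ¬p ∨ ¬q there: t:F. ✗
t: successors {u, v}; ¬p ∨ ¬q there: u:F, v:F. ✗
u: successors {v}; ¬p ∨ ¬q there: v:F. ✗
v: successors {w}; ¬p ∨ ¬q there: w:T. ✓
w: successors {x}; ¬p ∨ ¬q there: x:F. ✗
x: successors {x}; ¬p ∨ ¬q there: x:F. ✗
Satisfying worlds: {v}.

1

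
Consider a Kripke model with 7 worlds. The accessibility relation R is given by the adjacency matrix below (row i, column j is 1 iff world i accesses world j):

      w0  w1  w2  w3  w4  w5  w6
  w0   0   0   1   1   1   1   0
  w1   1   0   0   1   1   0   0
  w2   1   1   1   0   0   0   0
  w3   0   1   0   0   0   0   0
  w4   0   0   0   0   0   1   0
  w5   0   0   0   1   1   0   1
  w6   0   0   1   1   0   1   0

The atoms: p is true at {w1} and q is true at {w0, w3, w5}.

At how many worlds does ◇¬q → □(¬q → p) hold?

2

w0: ◇¬q is T, □(¬q → p) is F. ✗
w1: ◇¬q is T, □(¬q → p) is F. ✗
w2: ◇¬q is T, □(¬q → p) is F. ✗
w3: ◇¬q is T, □(¬q → p) is T. ✓
w4: ◇¬q is F, □(¬q → p) is T. ✓
w5: ◇¬q is T, □(¬q → p) is F. ✗
w6: ◇¬q is T, □(¬q → p) is F. ✗
Satisfying worlds: {w3, w4}.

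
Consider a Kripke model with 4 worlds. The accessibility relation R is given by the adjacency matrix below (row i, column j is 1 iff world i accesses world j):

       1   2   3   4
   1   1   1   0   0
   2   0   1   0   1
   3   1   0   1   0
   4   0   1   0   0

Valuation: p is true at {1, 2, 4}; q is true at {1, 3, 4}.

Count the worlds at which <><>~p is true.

1

1: successors {1, 2}; <>~p there: 1:F, 2:F. ✗
2: successors {2, 4}; <>~p there: 2:F, 4:F. ✗
3: successors {1, 3}; <>~p there: 1:F, 3:T. ✓
4: successors {2}; <>~p there: 2:F. ✗
Satisfying worlds: {3}.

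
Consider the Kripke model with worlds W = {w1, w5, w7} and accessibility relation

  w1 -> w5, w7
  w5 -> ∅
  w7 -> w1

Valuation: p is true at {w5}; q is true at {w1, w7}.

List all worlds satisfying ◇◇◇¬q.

{w1}

w1: successors {w5, w7}; ◇◇¬q there: w5:F, w7:T. ✓
w5: no successors, so ◇◇◇¬q fails. ✗
w7: successors {w1}; ◇◇¬q there: w1:F. ✗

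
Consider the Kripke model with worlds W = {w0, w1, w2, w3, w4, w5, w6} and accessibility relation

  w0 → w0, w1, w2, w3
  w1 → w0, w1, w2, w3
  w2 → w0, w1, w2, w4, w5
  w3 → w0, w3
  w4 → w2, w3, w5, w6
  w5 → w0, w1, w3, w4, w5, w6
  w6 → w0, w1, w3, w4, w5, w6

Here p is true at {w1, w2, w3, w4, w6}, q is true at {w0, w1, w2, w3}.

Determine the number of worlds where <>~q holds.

4

w0: successors {w0, w1, w2, w3}; ~q there: w0:F, w1:F, w2:F, w3:F. ✗
w1: successors {w0, w1, w2, w3}; ~q there: w0:F, w1:F, w2:F, w3:F. ✗
w2: successors {w0, w1, w2, w4, w5}; ~q there: w0:F, w1:F, w2:F, w4:T, w5:T. ✓
w3: successors {w0, w3}; ~q there: w0:F, w3:F. ✗
w4: successors {w2, w3, w5, w6}; ~q there: w2:F, w3:F, w5:T, w6:T. ✓
w5: successors {w0, w1, w3, w4, w5, w6}; ~q there: w0:F, w1:F, w3:F, w4:T, w5:T, w6:T. ✓
w6: successors {w0, w1, w3, w4, w5, w6}; ~q there: w0:F, w1:F, w3:F, w4:T, w5:T, w6:T. ✓
Satisfying worlds: {w2, w4, w5, w6}.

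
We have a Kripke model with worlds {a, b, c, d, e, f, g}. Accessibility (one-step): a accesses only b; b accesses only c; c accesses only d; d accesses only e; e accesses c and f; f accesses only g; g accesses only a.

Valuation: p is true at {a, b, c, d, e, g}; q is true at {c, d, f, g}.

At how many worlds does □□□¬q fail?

a: successors {b}; □□¬q there: b:F. ✗
b: successors {c}; □□¬q there: c:T. ✓
c: successors {d}; □□¬q there: d:F. ✗
d: successors {e}; □□¬q there: e:F. ✗
e: successors {c, f}; □□¬q there: c:T, f:T. ✓
f: successors {g}; □□¬q there: g:T. ✓
g: successors {a}; □□¬q there: a:F. ✗
Satisfying worlds: {b, e, f}.
So □□□¬q fails at the other 4 worlds.

4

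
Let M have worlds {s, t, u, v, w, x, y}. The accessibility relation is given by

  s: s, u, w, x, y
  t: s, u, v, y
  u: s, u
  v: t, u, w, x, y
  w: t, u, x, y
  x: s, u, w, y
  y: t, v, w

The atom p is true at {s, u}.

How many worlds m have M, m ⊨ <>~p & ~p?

5

s: <>~p is T, ~p is F. ✗
t: <>~p is T, ~p is T. ✓
u: <>~p is F, ~p is F. ✗
v: <>~p is T, ~p is T. ✓
w: <>~p is T, ~p is T. ✓
x: <>~p is T, ~p is T. ✓
y: <>~p is T, ~p is T. ✓
Satisfying worlds: {t, v, w, x, y}.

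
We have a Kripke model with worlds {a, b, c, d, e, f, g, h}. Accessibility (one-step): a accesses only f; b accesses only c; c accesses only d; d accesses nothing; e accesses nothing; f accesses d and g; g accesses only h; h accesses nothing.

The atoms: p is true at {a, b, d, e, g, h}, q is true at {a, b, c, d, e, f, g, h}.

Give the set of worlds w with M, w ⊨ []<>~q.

{d, e, h}

a: successors {f}; <>~q there: f:F. ✗
b: successors {c}; <>~q there: c:F. ✗
c: successors {d}; <>~q there: d:F. ✗
d: no successors, so []<>~q holds vacuously. ✓
e: no successors, so []<>~q holds vacuously. ✓
f: successors {d, g}; <>~q there: d:F, g:F. ✗
g: successors {h}; <>~q there: h:F. ✗
h: no successors, so []<>~q holds vacuously. ✓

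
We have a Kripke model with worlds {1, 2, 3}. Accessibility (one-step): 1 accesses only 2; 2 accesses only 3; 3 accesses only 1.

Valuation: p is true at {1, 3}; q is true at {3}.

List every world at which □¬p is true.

{1}

1: successors {2}; ¬p there: 2:T. ✓
2: successors {3}; ¬p there: 3:F. ✗
3: successors {1}; ¬p there: 1:F. ✗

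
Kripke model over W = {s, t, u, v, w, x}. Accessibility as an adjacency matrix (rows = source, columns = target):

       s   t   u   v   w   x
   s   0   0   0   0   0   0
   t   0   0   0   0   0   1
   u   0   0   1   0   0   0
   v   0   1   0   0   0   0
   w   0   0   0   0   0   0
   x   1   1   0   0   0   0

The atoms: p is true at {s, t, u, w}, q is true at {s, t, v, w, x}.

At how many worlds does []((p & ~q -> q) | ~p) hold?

5

s: no successors, so []((p & ~q -> q) | ~p) holds vacuously. ✓
t: successors {x}; (p & ~q -> q) | ~p there: x:T. ✓
u: successors {u}; (p & ~q -> q) | ~p there: u:F. ✗
v: successors {t}; (p & ~q -> q) | ~p there: t:T. ✓
w: no successors, so []((p & ~q -> q) | ~p) holds vacuously. ✓
x: successors {s, t}; (p & ~q -> q) | ~p there: s:T, t:T. ✓
Satisfying worlds: {s, t, v, w, x}.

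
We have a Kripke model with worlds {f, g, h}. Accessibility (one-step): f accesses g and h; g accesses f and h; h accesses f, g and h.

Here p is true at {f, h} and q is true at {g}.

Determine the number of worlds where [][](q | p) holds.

3

f: successors {g, h}; [](q | p) there: g:T, h:T. ✓
g: successors {f, h}; [](q | p) there: f:T, h:T. ✓
h: successors {f, g, h}; [](q | p) there: f:T, g:T, h:T. ✓
Satisfying worlds: {f, g, h}.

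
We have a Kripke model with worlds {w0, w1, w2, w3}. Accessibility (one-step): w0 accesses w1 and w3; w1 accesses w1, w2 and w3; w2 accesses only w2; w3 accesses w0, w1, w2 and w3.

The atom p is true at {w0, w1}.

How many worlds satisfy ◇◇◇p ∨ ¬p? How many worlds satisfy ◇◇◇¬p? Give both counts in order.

4 and 4

For ◇◇◇p ∨ ¬p:
w0: ◇◇◇p is T, ¬p is F. ✓
w1: ◇◇◇p is T, ¬p is F. ✓
w2: ◇◇◇p is F, ¬p is T. ✓
w3: ◇◇◇p is T, ¬p is T. ✓
— 4 worlds.
For ◇◇◇¬p:
w0: successors {w1, w3}; ◇◇¬p there: w1:T, w3:T. ✓
w1: successors {w1, w2, w3}; ◇◇¬p there: w1:T, w2:T, w3:T. ✓
w2: successors {w2}; ◇◇¬p there: w2:T. ✓
w3: successors {w0, w1, w2, w3}; ◇◇¬p there: w0:T, w1:T, w2:T, w3:T. ✓
— 4 worlds.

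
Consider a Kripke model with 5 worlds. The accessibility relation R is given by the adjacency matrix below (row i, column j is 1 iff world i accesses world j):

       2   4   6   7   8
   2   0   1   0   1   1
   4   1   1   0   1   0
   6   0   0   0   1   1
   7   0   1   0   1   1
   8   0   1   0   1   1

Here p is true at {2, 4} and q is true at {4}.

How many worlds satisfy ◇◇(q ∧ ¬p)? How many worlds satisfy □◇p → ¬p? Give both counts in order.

0 and 3

For ◇◇(q ∧ ¬p):
2: successors {4, 7, 8}; ◇(q ∧ ¬p) there: 4:F, 7:F, 8:F. ✗
4: successors {2, 4, 7}; ◇(q ∧ ¬p) there: 2:F, 4:F, 7:F. ✗
6: successors {7, 8}; ◇(q ∧ ¬p) there: 7:F, 8:F. ✗
7: successors {4, 7, 8}; ◇(q ∧ ¬p) there: 4:F, 7:F, 8:F. ✗
8: successors {4, 7, 8}; ◇(q ∧ ¬p) there: 4:F, 7:F, 8:F. ✗
— 0 worlds.
For □◇p → ¬p:
2: □◇p is T, ¬p is F. ✗
4: □◇p is T, ¬p is F. ✗
6: □◇p is T, ¬p is T. ✓
7: □◇p is T, ¬p is T. ✓
8: □◇p is T, ¬p is T. ✓
— 3 worlds.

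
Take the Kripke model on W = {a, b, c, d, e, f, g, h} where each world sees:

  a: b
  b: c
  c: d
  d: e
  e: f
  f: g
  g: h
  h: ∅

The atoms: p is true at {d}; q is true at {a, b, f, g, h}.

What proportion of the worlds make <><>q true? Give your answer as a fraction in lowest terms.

3/8

a: successors {b}; <>q there: b:F. ✗
b: successors {c}; <>q there: c:F. ✗
c: successors {d}; <>q there: d:F. ✗
d: successors {e}; <>q there: e:T. ✓
e: successors {f}; <>q there: f:T. ✓
f: successors {g}; <>q there: g:T. ✓
g: successors {h}; <>q there: h:F. ✗
h: no successors, so <><>q fails. ✗
That's 3 of 8 worlds, so 3/8.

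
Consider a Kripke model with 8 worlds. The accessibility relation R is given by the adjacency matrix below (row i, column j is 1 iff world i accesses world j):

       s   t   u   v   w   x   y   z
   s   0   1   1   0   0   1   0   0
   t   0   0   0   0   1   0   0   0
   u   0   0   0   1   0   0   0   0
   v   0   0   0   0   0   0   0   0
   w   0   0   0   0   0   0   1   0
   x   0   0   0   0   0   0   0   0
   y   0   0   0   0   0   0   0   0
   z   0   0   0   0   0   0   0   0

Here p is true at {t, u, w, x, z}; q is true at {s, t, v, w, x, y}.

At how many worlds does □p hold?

6

s: successors {t, u, x}; p there: t:T, u:T, x:T. ✓
t: successors {w}; p there: w:T. ✓
u: successors {v}; p there: v:F. ✗
v: no successors, so □p holds vacuously. ✓
w: successors {y}; p there: y:F. ✗
x: no successors, so □p holds vacuously. ✓
y: no successors, so □p holds vacuously. ✓
z: no successors, so □p holds vacuously. ✓
Satisfying worlds: {s, t, v, x, y, z}.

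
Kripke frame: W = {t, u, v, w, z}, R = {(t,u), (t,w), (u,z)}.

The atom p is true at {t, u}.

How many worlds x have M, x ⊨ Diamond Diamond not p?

t: successors {u, w}; Diamond not p there: u:T, w:F. ✓
u: successors {z}; Diamond not p there: z:F. ✗
v: no successors, so Diamond Diamond not p fails. ✗
w: no successors, so Diamond Diamond not p fails. ✗
z: no successors, so Diamond Diamond not p fails. ✗
Satisfying worlds: {t}.

1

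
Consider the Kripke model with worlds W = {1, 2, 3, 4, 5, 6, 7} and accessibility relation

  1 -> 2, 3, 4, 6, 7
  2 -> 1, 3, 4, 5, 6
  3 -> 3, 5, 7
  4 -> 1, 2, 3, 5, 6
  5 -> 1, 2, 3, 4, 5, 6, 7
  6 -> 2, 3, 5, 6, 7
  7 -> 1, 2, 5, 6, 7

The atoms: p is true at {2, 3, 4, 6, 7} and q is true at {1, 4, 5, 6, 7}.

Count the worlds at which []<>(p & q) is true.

1: successors {2, 3, 4, 6, 7}; <>(p & q) there: 2:T, 3:T, 4:T, 6:T, 7:T. ✓
2: successors {1, 3, 4, 5, 6}; <>(p & q) there: 1:T, 3:T, 4:T, 5:T, 6:T. ✓
3: successors {3, 5, 7}; <>(p & q) there: 3:T, 5:T, 7:T. ✓
4: successors {1, 2, 3, 5, 6}; <>(p & q) there: 1:T, 2:T, 3:T, 5:T, 6:T. ✓
5: successors {1, 2, 3, 4, 5, 6, 7}; <>(p & q) there: 1:T, 2:T, 3:T, 4:T, 5:T, 6:T, 7:T. ✓
6: successors {2, 3, 5, 6, 7}; <>(p & q) there: 2:T, 3:T, 5:T, 6:T, 7:T. ✓
7: successors {1, 2, 5, 6, 7}; <>(p & q) there: 1:T, 2:T, 5:T, 6:T, 7:T. ✓
Satisfying worlds: {1, 2, 3, 4, 5, 6, 7}.

7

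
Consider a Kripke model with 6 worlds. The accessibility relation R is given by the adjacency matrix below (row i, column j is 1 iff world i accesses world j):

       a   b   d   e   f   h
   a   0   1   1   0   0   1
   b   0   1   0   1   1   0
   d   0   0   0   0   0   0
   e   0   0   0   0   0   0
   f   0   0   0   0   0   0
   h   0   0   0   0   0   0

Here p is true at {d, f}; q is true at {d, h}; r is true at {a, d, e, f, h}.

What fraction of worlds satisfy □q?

a: successors {b, d, h}; q there: b:F, d:T, h:T. ✗
b: successors {b, e, f}; q there: b:F, e:F, f:F. ✗
d: no successors, so □q holds vacuously. ✓
e: no successors, so □q holds vacuously. ✓
f: no successors, so □q holds vacuously. ✓
h: no successors, so □q holds vacuously. ✓
That's 4 of 6 worlds, so 4/6 = 2/3.

2/3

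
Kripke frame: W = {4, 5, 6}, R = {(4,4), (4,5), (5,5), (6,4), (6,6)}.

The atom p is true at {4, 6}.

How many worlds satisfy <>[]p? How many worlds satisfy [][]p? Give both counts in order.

1 and 0

For <>[]p:
4: successors {4, 5}; []p there: 4:F, 5:F. ✗
5: successors {5}; []p there: 5:F. ✗
6: successors {4, 6}; []p there: 4:F, 6:T. ✓
— 1 world.
For [][]p:
4: successors {4, 5}; []p there: 4:F, 5:F. ✗
5: successors {5}; []p there: 5:F. ✗
6: successors {4, 6}; []p there: 4:F, 6:T. ✗
— 0 worlds.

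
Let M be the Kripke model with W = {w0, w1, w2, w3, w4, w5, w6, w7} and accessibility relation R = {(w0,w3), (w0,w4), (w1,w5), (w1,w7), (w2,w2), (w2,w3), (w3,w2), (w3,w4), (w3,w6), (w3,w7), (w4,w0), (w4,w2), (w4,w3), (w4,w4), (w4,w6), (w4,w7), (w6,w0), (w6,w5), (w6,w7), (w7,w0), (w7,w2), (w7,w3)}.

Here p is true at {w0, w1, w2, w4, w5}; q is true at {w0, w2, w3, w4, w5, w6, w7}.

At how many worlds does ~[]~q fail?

1

w0: []~q is F. ✓
w1: []~q is F. ✓
w2: []~q is F. ✓
w3: []~q is F. ✓
w4: []~q is F. ✓
w5: []~q is T. ✗
w6: []~q is F. ✓
w7: []~q is F. ✓
Satisfying worlds: {w0, w1, w2, w3, w4, w6, w7}.
So ~[]~q fails at the other 1 world.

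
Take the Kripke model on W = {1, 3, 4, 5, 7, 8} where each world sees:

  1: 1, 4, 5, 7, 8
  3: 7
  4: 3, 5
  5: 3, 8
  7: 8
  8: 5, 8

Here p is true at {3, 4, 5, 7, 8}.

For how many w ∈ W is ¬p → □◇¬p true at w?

1: ¬p is T, □◇¬p is F. ✗
3: ¬p is F, □◇¬p is F. ✓
4: ¬p is F, □◇¬p is F. ✓
5: ¬p is F, □◇¬p is F. ✓
7: ¬p is F, □◇¬p is F. ✓
8: ¬p is F, □◇¬p is F. ✓
Satisfying worlds: {3, 4, 5, 7, 8}.

5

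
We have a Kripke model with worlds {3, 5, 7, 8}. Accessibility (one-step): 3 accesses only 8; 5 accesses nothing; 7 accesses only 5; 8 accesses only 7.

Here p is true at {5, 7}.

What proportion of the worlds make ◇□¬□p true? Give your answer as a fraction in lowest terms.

1/4

3: successors {8}; □¬□p there: 8:F. ✗
5: no successors, so ◇□¬□p fails. ✗
7: successors {5}; □¬□p there: 5:T. ✓
8: successors {7}; □¬□p there: 7:F. ✗
That's 1 of 4 worlds, so 1/4.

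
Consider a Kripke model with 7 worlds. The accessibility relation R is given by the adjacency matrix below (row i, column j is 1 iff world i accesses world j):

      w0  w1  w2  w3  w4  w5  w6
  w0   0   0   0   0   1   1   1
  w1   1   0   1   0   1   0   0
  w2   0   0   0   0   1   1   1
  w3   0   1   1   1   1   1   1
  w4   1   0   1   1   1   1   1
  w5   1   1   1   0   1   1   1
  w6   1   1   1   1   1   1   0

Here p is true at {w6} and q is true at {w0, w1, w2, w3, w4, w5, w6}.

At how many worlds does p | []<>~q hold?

w0: p is F, []<>~q is F. ✗
w1: p is F, []<>~q is F. ✗
w2: p is F, []<>~q is F. ✗
w3: p is F, []<>~q is F. ✗
w4: p is F, []<>~q is F. ✗
w5: p is F, []<>~q is F. ✗
w6: p is T, []<>~q is F. ✓
Satisfying worlds: {w6}.

1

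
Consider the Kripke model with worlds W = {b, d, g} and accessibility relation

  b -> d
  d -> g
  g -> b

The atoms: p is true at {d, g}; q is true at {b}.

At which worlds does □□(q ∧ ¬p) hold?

{d}

b: successors {d}; □(q ∧ ¬p) there: d:F. ✗
d: successors {g}; □(q ∧ ¬p) there: g:T. ✓
g: successors {b}; □(q ∧ ¬p) there: b:F. ✗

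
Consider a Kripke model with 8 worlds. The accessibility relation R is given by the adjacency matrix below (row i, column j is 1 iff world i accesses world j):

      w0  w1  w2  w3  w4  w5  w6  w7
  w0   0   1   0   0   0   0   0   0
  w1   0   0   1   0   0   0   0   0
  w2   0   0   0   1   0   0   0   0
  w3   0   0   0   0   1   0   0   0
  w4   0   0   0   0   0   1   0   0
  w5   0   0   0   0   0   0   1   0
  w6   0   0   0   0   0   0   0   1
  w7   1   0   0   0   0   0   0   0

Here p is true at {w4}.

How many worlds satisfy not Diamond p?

7

w0: Diamond p is F. ✓
w1: Diamond p is F. ✓
w2: Diamond p is F. ✓
w3: Diamond p is T. ✗
w4: Diamond p is F. ✓
w5: Diamond p is F. ✓
w6: Diamond p is F. ✓
w7: Diamond p is F. ✓
Satisfying worlds: {w0, w1, w2, w4, w5, w6, w7}.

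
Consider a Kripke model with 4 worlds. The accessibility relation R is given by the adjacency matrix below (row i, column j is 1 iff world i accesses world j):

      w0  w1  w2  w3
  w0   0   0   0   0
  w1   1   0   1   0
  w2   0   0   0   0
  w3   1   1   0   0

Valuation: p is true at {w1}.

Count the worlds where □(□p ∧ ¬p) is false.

w0: no successors, so □(□p ∧ ¬p) holds vacuously. ✓
w1: successors {w0, w2}; □p ∧ ¬p there: w0:T, w2:T. ✓
w2: no successors, so □(□p ∧ ¬p) holds vacuously. ✓
w3: successors {w0, w1}; □p ∧ ¬p there: w0:T, w1:F. ✗
Satisfying worlds: {w0, w1, w2}.
So □(□p ∧ ¬p) fails at the other 1 world.

1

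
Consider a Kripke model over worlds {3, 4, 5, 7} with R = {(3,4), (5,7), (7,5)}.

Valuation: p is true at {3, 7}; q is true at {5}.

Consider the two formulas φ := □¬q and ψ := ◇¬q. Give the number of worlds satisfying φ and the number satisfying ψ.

For □¬q:
3: successors {4}; ¬q there: 4:T. ✓
4: no successors, so □¬q holds vacuously. ✓
5: successors {7}; ¬q there: 7:T. ✓
7: successors {5}; ¬q there: 5:F. ✗
— 3 worlds.
For ◇¬q:
3: successors {4}; ¬q there: 4:T. ✓
4: no successors, so ◇¬q fails. ✗
5: successors {7}; ¬q there: 7:T. ✓
7: successors {5}; ¬q there: 5:F. ✗
— 2 worlds.

3 and 2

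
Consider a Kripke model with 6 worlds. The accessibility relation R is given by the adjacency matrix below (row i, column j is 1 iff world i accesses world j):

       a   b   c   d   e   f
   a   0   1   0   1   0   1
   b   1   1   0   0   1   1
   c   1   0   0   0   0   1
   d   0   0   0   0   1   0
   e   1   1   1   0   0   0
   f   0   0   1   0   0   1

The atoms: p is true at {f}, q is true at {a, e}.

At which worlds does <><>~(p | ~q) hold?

a: successors {b, d, f}; <>~(p | ~q) there: b:T, d:T, f:F. ✓
b: successors {a, b, e, f}; <>~(p | ~q) there: a:F, b:T, e:T, f:F. ✓
c: successors {a, f}; <>~(p | ~q) there: a:F, f:F. ✗
d: successors {e}; <>~(p | ~q) there: e:T. ✓
e: successors {a, b, c}; <>~(p | ~q) there: a:F, b:T, c:T. ✓
f: successors {c, f}; <>~(p | ~q) there: c:T, f:F. ✓

{a, b, d, e, f}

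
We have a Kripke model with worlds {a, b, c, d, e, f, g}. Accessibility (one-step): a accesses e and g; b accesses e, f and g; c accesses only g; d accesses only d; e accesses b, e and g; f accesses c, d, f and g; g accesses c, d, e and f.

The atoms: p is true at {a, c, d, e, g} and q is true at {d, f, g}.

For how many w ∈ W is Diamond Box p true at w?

3

a: successors {e, g}; Box p there: e:F, g:F. ✗
b: successors {e, f, g}; Box p there: e:F, f:F, g:F. ✗
c: successors {g}; Box p there: g:F. ✗
d: successors {d}; Box p there: d:T. ✓
e: successors {b, e, g}; Box p there: b:F, e:F, g:F. ✗
f: successors {c, d, f, g}; Box p there: c:T, d:T, f:F, g:F. ✓
g: successors {c, d, e, f}; Box p there: c:T, d:T, e:F, f:F. ✓
Satisfying worlds: {d, f, g}.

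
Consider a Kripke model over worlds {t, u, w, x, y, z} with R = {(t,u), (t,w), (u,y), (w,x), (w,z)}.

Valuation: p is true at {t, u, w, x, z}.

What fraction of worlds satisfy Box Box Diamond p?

t: successors {u, w}; Box Diamond p there: u:F, w:F. ✗
u: successors {y}; Box Diamond p there: y:T. ✓
w: successors {x, z}; Box Diamond p there: x:T, z:T. ✓
x: no successors, so Box Box Diamond p holds vacuously. ✓
y: no successors, so Box Box Diamond p holds vacuously. ✓
z: no successors, so Box Box Diamond p holds vacuously. ✓
That's 5 of 6 worlds, so 5/6.

5/6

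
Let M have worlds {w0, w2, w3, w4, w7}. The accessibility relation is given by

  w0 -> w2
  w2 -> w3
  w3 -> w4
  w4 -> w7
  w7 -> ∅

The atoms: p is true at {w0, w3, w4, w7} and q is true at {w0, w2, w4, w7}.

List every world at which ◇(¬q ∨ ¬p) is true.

w0: successors {w2}; ¬q ∨ ¬p there: w2:T. ✓
w2: successors {w3}; ¬q ∨ ¬p there: w3:T. ✓
w3: successors {w4}; ¬q ∨ ¬p there: w4:F. ✗
w4: successors {w7}; ¬q ∨ ¬p there: w7:F. ✗
w7: no successors, so ◇(¬q ∨ ¬p) fails. ✗

{w0, w2}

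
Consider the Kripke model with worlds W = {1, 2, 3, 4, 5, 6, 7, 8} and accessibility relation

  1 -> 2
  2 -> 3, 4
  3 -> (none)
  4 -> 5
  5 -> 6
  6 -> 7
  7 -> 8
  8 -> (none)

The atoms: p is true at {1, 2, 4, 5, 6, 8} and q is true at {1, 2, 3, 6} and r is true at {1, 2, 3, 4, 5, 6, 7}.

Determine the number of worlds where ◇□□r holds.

5

1: successors {2}; □□r there: 2:T. ✓
2: successors {3, 4}; □□r there: 3:T, 4:T. ✓
3: no successors, so ◇□□r fails. ✗
4: successors {5}; □□r there: 5:T. ✓
5: successors {6}; □□r there: 6:F. ✗
6: successors {7}; □□r there: 7:T. ✓
7: successors {8}; □□r there: 8:T. ✓
8: no successors, so ◇□□r fails. ✗
Satisfying worlds: {1, 2, 4, 6, 7}.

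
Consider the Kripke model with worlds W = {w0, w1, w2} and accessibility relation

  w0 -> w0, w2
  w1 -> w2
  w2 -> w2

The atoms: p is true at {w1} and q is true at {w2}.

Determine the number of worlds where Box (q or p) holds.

2

w0: successors {w0, w2}; q or p there: w0:F, w2:T. ✗
w1: successors {w2}; q or p there: w2:T. ✓
w2: successors {w2}; q or p there: w2:T. ✓
Satisfying worlds: {w1, w2}.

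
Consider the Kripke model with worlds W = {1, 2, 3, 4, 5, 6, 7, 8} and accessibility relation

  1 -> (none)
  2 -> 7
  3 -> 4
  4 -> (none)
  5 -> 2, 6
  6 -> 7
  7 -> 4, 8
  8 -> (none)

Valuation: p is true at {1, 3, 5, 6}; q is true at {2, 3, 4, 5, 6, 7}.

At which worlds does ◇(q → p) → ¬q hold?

1: ◇(q → p) is F, ¬q is T. ✓
2: ◇(q → p) is F, ¬q is F. ✓
3: ◇(q → p) is F, ¬q is F. ✓
4: ◇(q → p) is F, ¬q is F. ✓
5: ◇(q → p) is T, ¬q is F. ✗
6: ◇(q → p) is F, ¬q is F. ✓
7: ◇(q → p) is T, ¬q is F. ✗
8: ◇(q → p) is F, ¬q is T. ✓

{1, 2, 3, 4, 6, 8}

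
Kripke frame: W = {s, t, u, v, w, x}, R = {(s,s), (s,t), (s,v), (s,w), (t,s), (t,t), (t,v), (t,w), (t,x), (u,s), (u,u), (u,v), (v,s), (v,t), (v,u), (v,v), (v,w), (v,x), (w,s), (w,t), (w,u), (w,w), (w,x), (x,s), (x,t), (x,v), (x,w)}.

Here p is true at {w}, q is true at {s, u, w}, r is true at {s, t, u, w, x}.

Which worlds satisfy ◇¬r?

{s, t, u, v, x}

s: successors {s, t, v, w}; ¬r there: s:F, t:F, v:T, w:F. ✓
t: successors {s, t, v, w, x}; ¬r there: s:F, t:F, v:T, w:F, x:F. ✓
u: successors {s, u, v}; ¬r there: s:F, u:F, v:T. ✓
v: successors {s, t, u, v, w, x}; ¬r there: s:F, t:F, u:F, v:T, w:F, x:F. ✓
w: successors {s, t, u, w, x}; ¬r there: s:F, t:F, u:F, w:F, x:F. ✗
x: successors {s, t, v, w}; ¬r there: s:F, t:F, v:T, w:F. ✓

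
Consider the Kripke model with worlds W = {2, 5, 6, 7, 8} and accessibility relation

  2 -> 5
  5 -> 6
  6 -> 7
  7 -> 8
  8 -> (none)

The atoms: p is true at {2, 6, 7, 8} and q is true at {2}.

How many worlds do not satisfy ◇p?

2: successors {5}; p there: 5:F. ✗
5: successors {6}; p there: 6:T. ✓
6: successors {7}; p there: 7:T. ✓
7: successors {8}; p there: 8:T. ✓
8: no successors, so ◇p fails. ✗
Satisfying worlds: {5, 6, 7}.
So ◇p fails at the other 2 worlds.

2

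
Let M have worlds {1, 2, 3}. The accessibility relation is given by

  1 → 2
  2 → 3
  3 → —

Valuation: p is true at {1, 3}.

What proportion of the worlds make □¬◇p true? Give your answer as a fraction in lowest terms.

2/3

1: successors {2}; ¬◇p there: 2:F. ✗
2: successors {3}; ¬◇p there: 3:T. ✓
3: no successors, so □¬◇p holds vacuously. ✓
That's 2 of 3 worlds, so 2/3.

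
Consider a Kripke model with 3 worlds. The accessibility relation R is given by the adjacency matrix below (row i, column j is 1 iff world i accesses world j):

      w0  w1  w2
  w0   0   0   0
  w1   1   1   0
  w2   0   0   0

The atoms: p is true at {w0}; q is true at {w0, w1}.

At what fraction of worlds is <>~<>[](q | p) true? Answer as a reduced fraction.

1/3

w0: no successors, so <>~<>[](q | p) fails. ✗
w1: successors {w0, w1}; ~<>[](q | p) there: w0:T, w1:F. ✓
w2: no successors, so <>~<>[](q | p) fails. ✗
That's 1 of 3 worlds, so 1/3.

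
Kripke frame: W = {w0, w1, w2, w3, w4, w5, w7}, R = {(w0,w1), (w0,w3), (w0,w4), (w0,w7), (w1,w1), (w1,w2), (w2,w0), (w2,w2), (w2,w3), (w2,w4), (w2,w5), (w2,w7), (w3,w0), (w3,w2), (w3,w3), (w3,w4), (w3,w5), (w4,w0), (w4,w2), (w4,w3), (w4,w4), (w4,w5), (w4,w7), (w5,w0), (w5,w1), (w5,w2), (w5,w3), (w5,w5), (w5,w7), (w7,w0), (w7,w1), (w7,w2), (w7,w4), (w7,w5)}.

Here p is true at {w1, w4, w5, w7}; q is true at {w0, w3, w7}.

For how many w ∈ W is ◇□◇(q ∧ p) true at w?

0

w0: successors {w1, w3, w4, w7}; □◇(q ∧ p) there: w1:F, w3:F, w4:F, w7:F. ✗
w1: successors {w1, w2}; □◇(q ∧ p) there: w1:F, w2:F. ✗
w2: successors {w0, w2, w3, w4, w5, w7}; □◇(q ∧ p) there: w0:F, w2:F, w3:F, w4:F, w5:F, w7:F. ✗
w3: successors {w0, w2, w3, w4, w5}; □◇(q ∧ p) there: w0:F, w2:F, w3:F, w4:F, w5:F. ✗
w4: successors {w0, w2, w3, w4, w5, w7}; □◇(q ∧ p) there: w0:F, w2:F, w3:F, w4:F, w5:F, w7:F. ✗
w5: successors {w0, w1, w2, w3, w5, w7}; □◇(q ∧ p) there: w0:F, w1:F, w2:F, w3:F, w5:F, w7:F. ✗
w7: successors {w0, w1, w2, w4, w5}; □◇(q ∧ p) there: w0:F, w1:F, w2:F, w4:F, w5:F. ✗
Satisfying worlds: ∅.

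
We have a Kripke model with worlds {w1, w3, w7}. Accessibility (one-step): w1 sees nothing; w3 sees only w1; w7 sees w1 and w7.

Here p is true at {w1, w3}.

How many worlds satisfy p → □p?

w1: p is T, □p is T. ✓
w3: p is T, □p is T. ✓
w7: p is F, □p is F. ✓
Satisfying worlds: {w1, w3, w7}.

3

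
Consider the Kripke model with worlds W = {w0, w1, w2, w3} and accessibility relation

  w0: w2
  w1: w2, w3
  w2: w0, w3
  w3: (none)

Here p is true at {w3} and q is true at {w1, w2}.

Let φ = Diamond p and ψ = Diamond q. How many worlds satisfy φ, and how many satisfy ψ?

2 and 2

For Diamond p:
w0: successors {w2}; p there: w2:F. ✗
w1: successors {w2, w3}; p there: w2:F, w3:T. ✓
w2: successors {w0, w3}; p there: w0:F, w3:T. ✓
w3: no successors, so Diamond p fails. ✗
— 2 worlds.
For Diamond q:
w0: successors {w2}; q there: w2:T. ✓
w1: successors {w2, w3}; q there: w2:T, w3:F. ✓
w2: successors {w0, w3}; q there: w0:F, w3:F. ✗
w3: no successors, so Diamond q fails. ✗
— 2 worlds.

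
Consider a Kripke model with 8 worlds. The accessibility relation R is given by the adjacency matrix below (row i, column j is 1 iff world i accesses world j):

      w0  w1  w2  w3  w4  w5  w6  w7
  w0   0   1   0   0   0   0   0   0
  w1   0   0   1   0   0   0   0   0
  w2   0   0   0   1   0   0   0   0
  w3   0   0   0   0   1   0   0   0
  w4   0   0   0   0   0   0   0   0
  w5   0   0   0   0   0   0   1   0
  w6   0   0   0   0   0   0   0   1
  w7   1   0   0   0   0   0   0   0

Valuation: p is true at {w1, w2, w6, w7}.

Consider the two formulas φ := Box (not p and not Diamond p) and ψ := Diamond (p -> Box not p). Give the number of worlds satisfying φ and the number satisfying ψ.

For Box (not p and not Diamond p):
w0: successors {w1}; not p and not Diamond p there: w1:F. ✗
w1: successors {w2}; not p and not Diamond p there: w2:F. ✗
w2: successors {w3}; not p and not Diamond p there: w3:T. ✓
w3: successors {w4}; not p and not Diamond p there: w4:T. ✓
w4: no successors, so Box (not p and not Diamond p) holds vacuously. ✓
w5: successors {w6}; not p and not Diamond p there: w6:F. ✗
w6: successors {w7}; not p and not Diamond p there: w7:F. ✗
w7: successors {w0}; not p and not Diamond p there: w0:F. ✗
— 3 worlds.
For Diamond (p -> Box not p):
w0: successors {w1}; p -> Box not p there: w1:F. ✗
w1: successors {w2}; p -> Box not p there: w2:T. ✓
w2: successors {w3}; p -> Box not p there: w3:T. ✓
w3: successors {w4}; p -> Box not p there: w4:T. ✓
w4: no successors, so Diamond (p -> Box not p) fails. ✗
w5: successors {w6}; p -> Box not p there: w6:F. ✗
w6: successors {w7}; p -> Box not p there: w7:T. ✓
w7: successors {w0}; p -> Box not p there: w0:T. ✓
— 5 worlds.

3 and 5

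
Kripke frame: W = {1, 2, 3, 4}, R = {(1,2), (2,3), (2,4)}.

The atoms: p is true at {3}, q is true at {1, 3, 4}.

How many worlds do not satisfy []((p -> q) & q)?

1

1: successors {2}; (p -> q) & q there: 2:F. ✗
2: successors {3, 4}; (p -> q) & q there: 3:T, 4:T. ✓
3: no successors, so []((p -> q) & q) holds vacuously. ✓
4: no successors, so []((p -> q) & q) holds vacuously. ✓
Satisfying worlds: {2, 3, 4}.
So []((p -> q) & q) fails at the other 1 world.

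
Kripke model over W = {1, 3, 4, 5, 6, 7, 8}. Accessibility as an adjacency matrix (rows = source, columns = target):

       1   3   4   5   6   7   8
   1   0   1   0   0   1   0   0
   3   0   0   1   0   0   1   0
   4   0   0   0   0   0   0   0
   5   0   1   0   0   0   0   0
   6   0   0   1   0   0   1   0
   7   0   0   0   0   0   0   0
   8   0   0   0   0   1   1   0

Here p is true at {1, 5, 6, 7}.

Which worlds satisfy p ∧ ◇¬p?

{1, 5, 6}

1: p is T, ◇¬p is T. ✓
3: p is F, ◇¬p is T. ✗
4: p is F, ◇¬p is F. ✗
5: p is T, ◇¬p is T. ✓
6: p is T, ◇¬p is T. ✓
7: p is T, ◇¬p is F. ✗
8: p is F, ◇¬p is F. ✗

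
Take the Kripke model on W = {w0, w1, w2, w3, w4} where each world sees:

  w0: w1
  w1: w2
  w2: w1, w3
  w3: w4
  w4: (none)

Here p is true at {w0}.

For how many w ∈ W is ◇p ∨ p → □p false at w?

1

w0: ◇p ∨ p is T, □p is F. ✗
w1: ◇p ∨ p is F, □p is F. ✓
w2: ◇p ∨ p is F, □p is F. ✓
w3: ◇p ∨ p is F, □p is F. ✓
w4: ◇p ∨ p is F, □p is T. ✓
Satisfying worlds: {w1, w2, w3, w4}.
So ◇p ∨ p → □p fails at the other 1 world.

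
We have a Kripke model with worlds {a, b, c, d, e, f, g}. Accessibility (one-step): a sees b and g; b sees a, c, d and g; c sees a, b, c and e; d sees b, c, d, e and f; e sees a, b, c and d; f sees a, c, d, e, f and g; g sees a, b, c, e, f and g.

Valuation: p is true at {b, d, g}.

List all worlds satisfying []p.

a: successors {b, g}; p there: b:T, g:T. ✓
b: successors {a, c, d, g}; p there: a:F, c:F, d:T, g:T. ✗
c: successors {a, b, c, e}; p there: a:F, b:T, c:F, e:F. ✗
d: successors {b, c, d, e, f}; p there: b:T, c:F, d:T, e:F, f:F. ✗
e: successors {a, b, c, d}; p there: a:F, b:T, c:F, d:T. ✗
f: successors {a, c, d, e, f, g}; p there: a:F, c:F, d:T, e:F, f:F, g:T. ✗
g: successors {a, b, c, e, f, g}; p there: a:F, b:T, c:F, e:F, f:F, g:T. ✗

{a}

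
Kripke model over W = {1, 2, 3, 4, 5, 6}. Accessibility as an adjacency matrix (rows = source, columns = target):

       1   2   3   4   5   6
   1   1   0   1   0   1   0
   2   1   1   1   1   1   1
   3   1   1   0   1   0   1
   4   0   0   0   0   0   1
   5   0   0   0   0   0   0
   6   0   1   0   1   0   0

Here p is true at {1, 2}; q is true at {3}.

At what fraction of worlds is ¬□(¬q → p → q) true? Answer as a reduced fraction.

2/3

1: □(¬q → p → q) is F. ✓
2: □(¬q → p → q) is F. ✓
3: □(¬q → p → q) is F. ✓
4: □(¬q → p → q) is T. ✗
5: □(¬q → p → q) is T. ✗
6: □(¬q → p → q) is F. ✓
That's 4 of 6 worlds, so 4/6 = 2/3.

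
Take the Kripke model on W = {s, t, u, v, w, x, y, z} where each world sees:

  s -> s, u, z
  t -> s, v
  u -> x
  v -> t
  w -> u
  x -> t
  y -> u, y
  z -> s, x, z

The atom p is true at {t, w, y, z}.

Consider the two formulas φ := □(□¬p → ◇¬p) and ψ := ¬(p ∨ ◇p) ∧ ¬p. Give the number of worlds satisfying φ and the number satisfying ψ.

8 and 1

For □(□¬p → ◇¬p):
s: successors {s, u, z}; □¬p → ◇¬p there: s:T, u:T, z:T. ✓
t: successors {s, v}; □¬p → ◇¬p there: s:T, v:T. ✓
u: successors {x}; □¬p → ◇¬p there: x:T. ✓
v: successors {t}; □¬p → ◇¬p there: t:T. ✓
w: successors {u}; □¬p → ◇¬p there: u:T. ✓
x: successors {t}; □¬p → ◇¬p there: t:T. ✓
y: successors {u, y}; □¬p → ◇¬p there: u:T, y:T. ✓
z: successors {s, x, z}; □¬p → ◇¬p there: s:T, x:T, z:T. ✓
— 8 worlds.
For ¬(p ∨ ◇p) ∧ ¬p:
s: ¬(p ∨ ◇p) is F, ¬p is T. ✗
t: ¬(p ∨ ◇p) is F, ¬p is F. ✗
u: ¬(p ∨ ◇p) is T, ¬p is T. ✓
v: ¬(p ∨ ◇p) is F, ¬p is T. ✗
w: ¬(p ∨ ◇p) is F, ¬p is F. ✗
x: ¬(p ∨ ◇p) is F, ¬p is T. ✗
y: ¬(p ∨ ◇p) is F, ¬p is F. ✗
z: ¬(p ∨ ◇p) is F, ¬p is F. ✗
— 1 world.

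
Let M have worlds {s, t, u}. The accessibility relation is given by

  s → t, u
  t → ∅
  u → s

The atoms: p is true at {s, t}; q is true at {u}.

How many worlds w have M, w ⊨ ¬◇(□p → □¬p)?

1

s: ◇(□p → □¬p) is T. ✗
t: ◇(□p → □¬p) is F. ✓
u: ◇(□p → □¬p) is T. ✗
Satisfying worlds: {t}.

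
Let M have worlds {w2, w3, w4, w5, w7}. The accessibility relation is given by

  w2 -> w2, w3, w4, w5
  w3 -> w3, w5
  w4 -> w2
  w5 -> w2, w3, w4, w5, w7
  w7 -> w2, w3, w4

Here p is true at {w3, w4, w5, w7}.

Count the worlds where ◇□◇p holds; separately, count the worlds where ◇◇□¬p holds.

4 and 5

For ◇□◇p:
w2: successors {w2, w3, w4, w5}; □◇p there: w2:F, w3:T, w4:T, w5:F. ✓
w3: successors {w3, w5}; □◇p there: w3:T, w5:F. ✓
w4: successors {w2}; □◇p there: w2:F. ✗
w5: successors {w2, w3, w4, w5, w7}; □◇p there: w2:F, w3:T, w4:T, w5:F, w7:F. ✓
w7: successors {w2, w3, w4}; □◇p there: w2:F, w3:T, w4:T. ✓
— 4 worlds.
For ◇◇□¬p:
w2: successors {w2, w3, w4, w5}; ◇□¬p there: w2:T, w3:F, w4:F, w5:T. ✓
w3: successors {w3, w5}; ◇□¬p there: w3:F, w5:T. ✓
w4: successors {w2}; ◇□¬p there: w2:T. ✓
w5: successors {w2, w3, w4, w5, w7}; ◇□¬p there: w2:T, w3:F, w4:F, w5:T, w7:T. ✓
w7: successors {w2, w3, w4}; ◇□¬p there: w2:T, w3:F, w4:F. ✓
— 5 worlds.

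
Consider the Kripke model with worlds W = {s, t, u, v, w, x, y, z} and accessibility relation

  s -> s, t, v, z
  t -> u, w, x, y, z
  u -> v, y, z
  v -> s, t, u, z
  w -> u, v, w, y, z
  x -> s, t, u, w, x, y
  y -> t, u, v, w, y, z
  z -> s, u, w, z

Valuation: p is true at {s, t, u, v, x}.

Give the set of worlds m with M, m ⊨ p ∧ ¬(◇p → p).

s: p is T, ¬(◇p → p) is F. ✗
t: p is T, ¬(◇p → p) is F. ✗
u: p is T, ¬(◇p → p) is F. ✗
v: p is T, ¬(◇p → p) is F. ✗
w: p is F, ¬(◇p → p) is T. ✗
x: p is T, ¬(◇p → p) is F. ✗
y: p is F, ¬(◇p → p) is T. ✗
z: p is F, ¬(◇p → p) is T. ✗

∅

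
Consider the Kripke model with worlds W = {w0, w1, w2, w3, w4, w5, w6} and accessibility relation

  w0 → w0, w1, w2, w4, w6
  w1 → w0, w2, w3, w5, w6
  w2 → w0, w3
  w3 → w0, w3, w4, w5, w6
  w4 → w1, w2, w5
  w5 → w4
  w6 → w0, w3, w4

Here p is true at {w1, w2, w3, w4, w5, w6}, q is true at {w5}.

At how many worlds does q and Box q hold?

0

w0: q is F, Box q is F. ✗
w1: q is F, Box q is F. ✗
w2: q is F, Box q is F. ✗
w3: q is F, Box q is F. ✗
w4: q is F, Box q is F. ✗
w5: q is T, Box q is F. ✗
w6: q is F, Box q is F. ✗
Satisfying worlds: ∅.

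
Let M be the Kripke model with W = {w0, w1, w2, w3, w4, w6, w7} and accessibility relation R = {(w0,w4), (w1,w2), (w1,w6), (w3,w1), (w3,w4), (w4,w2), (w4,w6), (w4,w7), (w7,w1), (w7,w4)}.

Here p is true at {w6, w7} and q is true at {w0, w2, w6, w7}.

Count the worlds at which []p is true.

2

w0: successors {w4}; p there: w4:F. ✗
w1: successors {w2, w6}; p there: w2:F, w6:T. ✗
w2: no successors, so []p holds vacuously. ✓
w3: successors {w1, w4}; p there: w1:F, w4:F. ✗
w4: successors {w2, w6, w7}; p there: w2:F, w6:T, w7:T. ✗
w6: no successors, so []p holds vacuously. ✓
w7: successors {w1, w4}; p there: w1:F, w4:F. ✗
Satisfying worlds: {w2, w6}.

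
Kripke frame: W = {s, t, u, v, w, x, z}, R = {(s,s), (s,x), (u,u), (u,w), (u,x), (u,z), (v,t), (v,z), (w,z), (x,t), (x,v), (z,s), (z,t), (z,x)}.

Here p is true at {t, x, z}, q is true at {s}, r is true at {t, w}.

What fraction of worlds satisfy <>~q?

s: successors {s, x}; ~q there: s:F, x:T. ✓
t: no successors, so <>~q fails. ✗
u: successors {u, w, x, z}; ~q there: u:T, w:T, x:T, z:T. ✓
v: successors {t, z}; ~q there: t:T, z:T. ✓
w: successors {z}; ~q there: z:T. ✓
x: successors {t, v}; ~q there: t:T, v:T. ✓
z: successors {s, t, x}; ~q there: s:F, t:T, x:T. ✓
That's 6 of 7 worlds, so 6/7.

6/7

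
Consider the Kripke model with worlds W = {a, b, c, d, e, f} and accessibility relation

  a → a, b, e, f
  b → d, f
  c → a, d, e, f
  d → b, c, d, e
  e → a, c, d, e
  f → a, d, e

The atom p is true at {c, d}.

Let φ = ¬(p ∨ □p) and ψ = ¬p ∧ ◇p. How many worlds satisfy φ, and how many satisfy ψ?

4 and 3

For ¬(p ∨ □p):
a: p ∨ □p is F. ✓
b: p ∨ □p is F. ✓
c: p ∨ □p is T. ✗
d: p ∨ □p is T. ✗
e: p ∨ □p is F. ✓
f: p ∨ □p is F. ✓
— 4 worlds.
For ¬p ∧ ◇p:
a: ¬p is T, ◇p is F. ✗
b: ¬p is T, ◇p is T. ✓
c: ¬p is F, ◇p is T. ✗
d: ¬p is F, ◇p is T. ✗
e: ¬p is T, ◇p is T. ✓
f: ¬p is T, ◇p is T. ✓
— 3 worlds.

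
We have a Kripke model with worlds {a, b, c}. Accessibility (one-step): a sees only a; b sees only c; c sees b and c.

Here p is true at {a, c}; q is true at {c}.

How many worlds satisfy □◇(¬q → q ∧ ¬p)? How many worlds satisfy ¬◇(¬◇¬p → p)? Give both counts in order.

For □◇(¬q → q ∧ ¬p):
a: successors {a}; ◇(¬q → q ∧ ¬p) there: a:F. ✗
b: successors {c}; ◇(¬q → q ∧ ¬p) there: c:T. ✓
c: successors {b, c}; ◇(¬q → q ∧ ¬p) there: b:T, c:T. ✓
— 2 worlds.
For ¬◇(¬◇¬p → p):
a: ◇(¬◇¬p → p) is T. ✗
b: ◇(¬◇¬p → p) is T. ✗
c: ◇(¬◇¬p → p) is T. ✗
— 0 worlds.

2 and 0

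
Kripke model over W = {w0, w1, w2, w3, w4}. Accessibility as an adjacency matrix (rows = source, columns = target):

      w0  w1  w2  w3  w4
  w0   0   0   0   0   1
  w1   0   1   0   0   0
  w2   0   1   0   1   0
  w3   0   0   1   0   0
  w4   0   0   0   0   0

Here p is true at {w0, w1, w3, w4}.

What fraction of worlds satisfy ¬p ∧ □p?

1/5

w0: ¬p is F, □p is T. ✗
w1: ¬p is F, □p is T. ✗
w2: ¬p is T, □p is T. ✓
w3: ¬p is F, □p is F. ✗
w4: ¬p is F, □p is T. ✗
That's 1 of 5 worlds, so 1/5.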